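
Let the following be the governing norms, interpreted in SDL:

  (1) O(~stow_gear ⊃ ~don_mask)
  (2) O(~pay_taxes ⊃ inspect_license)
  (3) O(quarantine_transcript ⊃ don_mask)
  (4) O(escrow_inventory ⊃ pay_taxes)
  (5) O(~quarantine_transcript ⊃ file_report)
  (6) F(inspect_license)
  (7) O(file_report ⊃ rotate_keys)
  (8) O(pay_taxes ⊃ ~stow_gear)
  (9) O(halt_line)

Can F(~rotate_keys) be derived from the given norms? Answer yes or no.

Premise 6 is F(inspect_license), i.e. O(~inspect_license).
Premise 2, O(~pay_taxes ⊃ inspect_license), contraposes to O(~inspect_license ⊃ pay_taxes); with O(~inspect_license) we get O(pay_taxes).
With premise 8, O(pay_taxes ⊃ ~stow_gear), the K-axiom yields O(~stow_gear).
Applying K to premise 1 (O(~stow_gear ⊃ ~don_mask)) and O(~stow_gear) yields O(~don_mask).
Premise 3 is O(quarantine_transcript ⊃ don_mask); contrapositively O(~don_mask ⊃ ~quarantine_transcript). Since O(~don_mask) holds, K gives O(~quarantine_transcript).
Applying K to premise 5 (O(~quarantine_transcript ⊃ file_report)) and O(~quarantine_transcript) yields O(file_report).
Premise 7 is O(file_report ⊃ rotate_keys); since O(file_report), deontic closure gives O(rotate_keys).
Premises 4, 9 do not contribute to this derivation.
So O(rotate_keys) holds, i.e. F(~rotate_keys). The claim follows.

Yes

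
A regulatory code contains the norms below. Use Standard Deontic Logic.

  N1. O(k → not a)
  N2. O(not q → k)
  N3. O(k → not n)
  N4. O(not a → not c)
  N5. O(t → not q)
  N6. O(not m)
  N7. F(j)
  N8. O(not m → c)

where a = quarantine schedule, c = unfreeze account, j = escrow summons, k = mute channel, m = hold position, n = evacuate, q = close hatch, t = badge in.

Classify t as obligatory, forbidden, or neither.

From premise 6 we have O(not m).
Applying K to premise 8 (O(not m → c)) and O(not m) yields O(c).
The contrapositive of premise 4 (O(not a → not c)) is O(c → a), and O(c) is already established, so O(a).
The contrapositive of premise 1 (O(k → not a)) is O(a → not k), and O(a) is already established, so O(not k).
Premise 2, O(not q → k), contraposes to O(not k → q); with O(not k) we get O(q).
Premise 5 is O(t → not q); contrapositively O(q → not t). Since O(q) holds, K gives O(not t).
Premises 3, 7 do not contribute to this derivation.
Thus O(not t), which is F(t): t is forbidden.

Forbidden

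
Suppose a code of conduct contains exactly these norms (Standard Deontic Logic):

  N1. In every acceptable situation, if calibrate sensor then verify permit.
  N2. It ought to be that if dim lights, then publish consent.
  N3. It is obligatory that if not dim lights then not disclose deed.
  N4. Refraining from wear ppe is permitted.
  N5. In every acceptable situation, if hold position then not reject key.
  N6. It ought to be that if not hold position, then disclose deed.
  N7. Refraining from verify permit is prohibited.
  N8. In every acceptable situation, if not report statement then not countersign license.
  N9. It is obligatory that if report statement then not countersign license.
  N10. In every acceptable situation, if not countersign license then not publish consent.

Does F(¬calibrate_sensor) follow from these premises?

Premise 1 is O(calibrate_sensor → verify_permit); even if O(verify_permit) held, inferring O(calibrate_sensor) would be affirming the consequent — invalid.
No other premise forces O(calibrate_sensor). An ideal world satisfying every premise can still have ¬calibrate_sensor true, so F(¬calibrate_sensor) is not derivable.

No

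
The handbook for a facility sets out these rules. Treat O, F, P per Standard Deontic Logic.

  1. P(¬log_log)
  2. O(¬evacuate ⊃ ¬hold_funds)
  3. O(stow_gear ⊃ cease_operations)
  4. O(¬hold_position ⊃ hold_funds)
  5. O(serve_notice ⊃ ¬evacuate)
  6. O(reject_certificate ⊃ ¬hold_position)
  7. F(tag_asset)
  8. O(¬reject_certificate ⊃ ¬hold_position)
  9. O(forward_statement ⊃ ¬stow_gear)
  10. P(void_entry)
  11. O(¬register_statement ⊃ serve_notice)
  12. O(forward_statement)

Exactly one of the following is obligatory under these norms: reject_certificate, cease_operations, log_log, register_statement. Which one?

Premises 8 and 6 cover both cases: O(¬reject_certificate ⊃ ¬hold_position) and O(reject_certificate ⊃ ¬hold_position). Since ¬reject_certificate ∨ reject_certificate is a tautology, O(¬hold_position) follows.
Applying K to premise 4 (O(¬hold_position ⊃ hold_funds)) and O(¬hold_position) yields O(hold_funds).
Premise 2, O(¬evacuate ⊃ ¬hold_funds), contraposes to O(hold_funds ⊃ evacuate); with O(hold_funds) we get O(evacuate).
Premise 5 is O(serve_notice ⊃ ¬evacuate); contrapositively O(evacuate ⊃ ¬serve_notice). Since O(evacuate) holds, K gives O(¬serve_notice).
The contrapositive of premise 11 (O(¬register_statement ⊃ serve_notice)) is O(¬serve_notice ⊃ register_statement), and O(¬serve_notice) is already established, so O(register_statement).
So O(register_statement) holds — register_statement is obligatory. None of the other listed options is made obligatory by any chain of premises.

register_statement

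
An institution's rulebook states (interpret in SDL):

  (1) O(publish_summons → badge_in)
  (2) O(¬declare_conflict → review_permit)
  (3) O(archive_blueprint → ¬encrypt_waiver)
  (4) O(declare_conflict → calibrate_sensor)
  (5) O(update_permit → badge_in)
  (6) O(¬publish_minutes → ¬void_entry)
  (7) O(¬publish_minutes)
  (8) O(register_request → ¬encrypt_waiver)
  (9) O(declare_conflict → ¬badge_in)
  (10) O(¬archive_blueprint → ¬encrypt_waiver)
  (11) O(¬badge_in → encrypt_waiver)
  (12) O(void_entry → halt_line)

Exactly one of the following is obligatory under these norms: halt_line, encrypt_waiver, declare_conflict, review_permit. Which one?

review_permit

Premises 10 and 3 are O(¬archive_blueprint → ¬encrypt_waiver) and O(archive_blueprint → ¬encrypt_waiver); every ideal world satisfies ¬archive_blueprint or archive_blueprint, so in either case ¬encrypt_waiver holds — hence O(¬encrypt_waiver).
Premise 11 is O(¬badge_in → encrypt_waiver); contrapositively O(¬encrypt_waiver → badge_in). Since O(¬encrypt_waiver) holds, K gives O(badge_in).
Premise 9 is O(declare_conflict → ¬badge_in); contrapositively O(badge_in → ¬declare_conflict). Since O(badge_in) holds, K gives O(¬declare_conflict).
From O(¬declare_conflict) and premise 2, O(¬declare_conflict → review_permit), we obtain O(review_permit).
So O(review_permit) holds — review_permit is obligatory. None of the other listed options is made obligatory by any chain of premises.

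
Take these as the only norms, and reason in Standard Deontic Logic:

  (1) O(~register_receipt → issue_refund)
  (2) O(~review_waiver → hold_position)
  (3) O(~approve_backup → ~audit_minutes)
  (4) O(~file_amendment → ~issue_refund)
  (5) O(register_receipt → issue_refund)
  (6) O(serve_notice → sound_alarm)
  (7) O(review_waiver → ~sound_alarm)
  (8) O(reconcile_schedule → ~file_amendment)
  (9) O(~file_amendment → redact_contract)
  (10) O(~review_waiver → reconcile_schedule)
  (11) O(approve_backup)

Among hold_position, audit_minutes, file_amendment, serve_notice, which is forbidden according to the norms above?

serve_notice

Premises 1 and 5 are O(~register_receipt → issue_refund) and O(register_receipt → issue_refund); every ideal world satisfies ~register_receipt or register_receipt, so in either case issue_refund holds — hence O(issue_refund).
Premise 4 is O(~file_amendment → ~issue_refund); contrapositively O(issue_refund → file_amendment). Since O(issue_refund) holds, K gives O(file_amendment).
Premise 8, O(reconcile_schedule → ~file_amendment), contraposes to O(file_amendment → ~reconcile_schedule); with O(file_amendment) we get O(~reconcile_schedule).
The contrapositive of premise 10 (O(~review_waiver → reconcile_schedule)) is O(~reconcile_schedule → review_waiver), and O(~reconcile_schedule) is already established, so O(review_waiver).
With premise 7, O(review_waiver → ~sound_alarm), the K-axiom yields O(~sound_alarm).
The contrapositive of premise 6 (O(serve_notice → sound_alarm)) is O(~sound_alarm → ~serve_notice), and O(~sound_alarm) is already established, so O(~serve_notice).
So O(~serve_notice) holds, i.e. serve_notice is forbidden. None of the other listed options is forbidden under the premises.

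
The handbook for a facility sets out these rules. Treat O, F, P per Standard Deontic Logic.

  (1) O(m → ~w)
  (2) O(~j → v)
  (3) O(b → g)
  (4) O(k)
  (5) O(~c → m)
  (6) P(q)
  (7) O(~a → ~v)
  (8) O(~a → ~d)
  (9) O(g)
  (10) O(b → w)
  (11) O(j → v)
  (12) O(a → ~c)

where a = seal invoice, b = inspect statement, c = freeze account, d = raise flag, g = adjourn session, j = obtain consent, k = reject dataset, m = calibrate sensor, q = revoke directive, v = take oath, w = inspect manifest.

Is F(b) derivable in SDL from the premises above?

By case analysis on ~j: premise 2 gives O(~j → v) and premise 11 gives O(j → v), so O(v) either way.
The contrapositive of premise 7 (O(~a → ~v)) is O(v → a), and O(v) is already established, so O(a).
Premise 12 is O(a → ~c); since O(a), deontic closure gives O(~c).
From O(~c) and premise 5, O(~c → m), we obtain O(m).
From O(m) and premise 1, O(m → ~w), we obtain O(~w).
The contrapositive of premise 10 (O(b → w)) is O(~w → ~b), and O(~w) is already established, so O(~b).
Premises 3, 4, 6, 8, 9 do not contribute to this derivation.
So O(~b) holds, i.e. F(b). The claim follows.

Yes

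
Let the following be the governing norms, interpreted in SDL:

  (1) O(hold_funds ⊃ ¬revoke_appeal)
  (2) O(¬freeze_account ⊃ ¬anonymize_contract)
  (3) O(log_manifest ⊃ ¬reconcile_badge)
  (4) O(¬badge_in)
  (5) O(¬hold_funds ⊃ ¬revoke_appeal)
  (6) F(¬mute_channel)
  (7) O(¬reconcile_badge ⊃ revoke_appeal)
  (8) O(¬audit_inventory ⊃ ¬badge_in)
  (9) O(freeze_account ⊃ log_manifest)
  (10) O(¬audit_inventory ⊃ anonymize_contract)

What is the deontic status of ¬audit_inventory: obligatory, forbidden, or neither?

Premises 5 and 1 are O(¬hold_funds ⊃ ¬revoke_appeal) and O(hold_funds ⊃ ¬revoke_appeal); every ideal world satisfies ¬hold_funds or hold_funds, so in either case ¬revoke_appeal holds — hence O(¬revoke_appeal).
Premise 7, O(¬reconcile_badge ⊃ revoke_appeal), contraposes to O(¬revoke_appeal ⊃ reconcile_badge); with O(¬revoke_appeal) we get O(reconcile_badge).
Premise 3 is O(log_manifest ⊃ ¬reconcile_badge); contrapositively O(reconcile_badge ⊃ ¬log_manifest). Since O(reconcile_badge) holds, K gives O(¬log_manifest).
Premise 9 is O(freeze_account ⊃ log_manifest); contrapositively O(¬log_manifest ⊃ ¬freeze_account). Since O(¬log_manifest) holds, K gives O(¬freeze_account).
With premise 2, O(¬freeze_account ⊃ ¬anonymize_contract), the K-axiom yields O(¬anonymize_contract).
Premise 10, O(¬audit_inventory ⊃ anonymize_contract), contraposes to O(¬anonymize_contract ⊃ audit_inventory); with O(¬anonymize_contract) we get O(audit_inventory).
Premises 4, 6, 8 do not contribute to this derivation.
Thus O(audit_inventory), which is F(¬audit_inventory): ¬audit_inventory is forbidden.

Forbidden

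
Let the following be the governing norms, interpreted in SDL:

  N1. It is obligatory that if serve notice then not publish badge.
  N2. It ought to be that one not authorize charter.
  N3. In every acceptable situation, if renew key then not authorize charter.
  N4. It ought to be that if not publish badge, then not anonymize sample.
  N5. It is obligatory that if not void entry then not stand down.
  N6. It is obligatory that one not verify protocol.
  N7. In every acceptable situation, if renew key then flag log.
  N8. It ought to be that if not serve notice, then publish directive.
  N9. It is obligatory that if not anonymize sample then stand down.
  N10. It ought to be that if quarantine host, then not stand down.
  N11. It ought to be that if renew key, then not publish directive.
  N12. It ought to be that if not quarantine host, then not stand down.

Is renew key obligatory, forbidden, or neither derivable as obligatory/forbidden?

Premises 10 and 12 are O(quarantine_host → ¬stand_down) and O(¬quarantine_host → ¬stand_down); every ideal world satisfies quarantine_host or ¬quarantine_host, so in either case ¬stand_down holds — hence O(¬stand_down).
Premise 9, O(¬anonymize_sample → stand_down), contraposes to O(¬stand_down → anonymize_sample); with O(¬stand_down) we get O(anonymize_sample).
Premise 4, O(¬publish_badge → ¬anonymize_sample), contraposes to O(anonymize_sample → publish_badge); with O(anonymize_sample) we get O(publish_badge).
The contrapositive of premise 1 (O(serve_notice → ¬publish_badge)) is O(publish_badge → ¬serve_notice), and O(publish_badge) is already established, so O(¬serve_notice).
Applying K to premise 8 (O(¬serve_notice → publish_directive)) and O(¬serve_notice) yields O(publish_directive).
Premise 11, O(renew_key → ¬publish_directive), contraposes to O(publish_directive → ¬renew_key); with O(publish_directive) we get O(¬renew_key).
Premises 2, 3, 5, 6, 7 do not contribute to this derivation.
Thus O(¬renew_key), which is F(renew_key): renew_key is forbidden.

Forbidden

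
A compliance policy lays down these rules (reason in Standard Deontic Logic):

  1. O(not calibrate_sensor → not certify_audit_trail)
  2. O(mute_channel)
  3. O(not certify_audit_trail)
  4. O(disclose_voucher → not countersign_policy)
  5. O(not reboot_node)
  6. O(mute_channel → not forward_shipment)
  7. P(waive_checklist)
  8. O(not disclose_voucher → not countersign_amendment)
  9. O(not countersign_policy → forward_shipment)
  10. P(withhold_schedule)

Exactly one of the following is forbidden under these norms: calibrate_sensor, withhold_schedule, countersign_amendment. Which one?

Premise 2 states O(mute_channel) outright.
From O(mute_channel) and premise 6, O(mute_channel → not forward_shipment), we obtain O(not forward_shipment).
Premise 9 is O(not countersign_policy → forward_shipment); contrapositively O(not forward_shipment → countersign_policy). Since O(not forward_shipment) holds, K gives O(countersign_policy).
Premise 4, O(disclose_voucher → not countersign_policy), contraposes to O(countersign_policy → not disclose_voucher); with O(countersign_policy) we get O(not disclose_voucher).
With premise 8, O(not disclose_voucher → not countersign_amendment), the K-axiom yields O(not countersign_amendment).
So O(not countersign_amendment) holds, i.e. countersign_amendment is forbidden. None of the other listed options is forbidden under the premises.

countersign_amendment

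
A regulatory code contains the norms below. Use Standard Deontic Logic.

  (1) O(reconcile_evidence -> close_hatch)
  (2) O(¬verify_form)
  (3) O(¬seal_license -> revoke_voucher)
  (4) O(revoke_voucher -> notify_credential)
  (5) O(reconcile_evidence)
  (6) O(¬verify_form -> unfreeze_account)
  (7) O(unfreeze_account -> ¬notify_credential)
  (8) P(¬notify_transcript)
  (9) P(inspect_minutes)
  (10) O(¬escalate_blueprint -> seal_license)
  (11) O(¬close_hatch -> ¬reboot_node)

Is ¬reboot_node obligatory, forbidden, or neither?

Premise 11 is O(¬close_hatch -> ¬reboot_node), but O(¬close_hatch) is not derivable from the premises, so it does not yield O(¬reboot_node).
No premise or chain of K-axiom applications forces O(¬reboot_node), and none forces O(reboot_node). So ¬reboot_node is neither obligatory nor forbidden under these norms.

Neither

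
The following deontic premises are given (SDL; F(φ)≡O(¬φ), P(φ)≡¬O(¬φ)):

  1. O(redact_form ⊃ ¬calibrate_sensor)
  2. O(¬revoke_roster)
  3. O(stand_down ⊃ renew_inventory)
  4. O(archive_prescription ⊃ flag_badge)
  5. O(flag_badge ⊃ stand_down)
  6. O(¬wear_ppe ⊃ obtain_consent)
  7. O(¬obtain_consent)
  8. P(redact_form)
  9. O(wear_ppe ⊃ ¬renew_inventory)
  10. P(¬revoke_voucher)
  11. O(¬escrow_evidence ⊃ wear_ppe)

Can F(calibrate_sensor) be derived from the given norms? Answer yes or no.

Premise 1 is O(redact_form ⊃ ¬calibrate_sensor), but O(redact_form) is not derivable from the premises (the permission P(redact_form) asserts only ¬O(¬redact_form), not O(redact_form)), so it does not yield O(¬calibrate_sensor).
No other premise forces O(¬calibrate_sensor). An ideal world satisfying every premise can still have calibrate_sensor true, so F(calibrate_sensor) is not derivable.

No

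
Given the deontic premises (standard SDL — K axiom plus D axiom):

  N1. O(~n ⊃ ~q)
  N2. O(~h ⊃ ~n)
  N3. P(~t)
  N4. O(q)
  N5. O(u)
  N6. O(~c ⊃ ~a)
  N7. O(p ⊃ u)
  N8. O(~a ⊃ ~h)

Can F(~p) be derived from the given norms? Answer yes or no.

Premise 7 is O(p ⊃ u); even if O(u) held, inferring O(p) would be affirming the consequent — invalid.
No other premise forces O(p). An ideal world satisfying every premise can still have ~p true, so F(~p) is not derivable.

No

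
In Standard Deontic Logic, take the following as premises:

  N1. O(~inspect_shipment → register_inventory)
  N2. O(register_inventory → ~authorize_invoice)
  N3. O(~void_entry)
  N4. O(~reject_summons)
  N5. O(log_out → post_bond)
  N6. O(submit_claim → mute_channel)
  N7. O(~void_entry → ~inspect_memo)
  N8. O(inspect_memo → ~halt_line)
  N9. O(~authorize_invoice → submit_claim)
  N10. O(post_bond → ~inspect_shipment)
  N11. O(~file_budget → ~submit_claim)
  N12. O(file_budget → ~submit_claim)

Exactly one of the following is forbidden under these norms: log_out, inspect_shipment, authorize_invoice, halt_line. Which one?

Premises 11 and 12 are O(~file_budget → ~submit_claim) and O(file_budget → ~submit_claim); every ideal world satisfies ~file_budget or file_budget, so in either case ~submit_claim holds — hence O(~submit_claim).
Premise 9, O(~authorize_invoice → submit_claim), contraposes to O(~submit_claim → authorize_invoice); with O(~submit_claim) we get O(authorize_invoice).
The contrapositive of premise 2 (O(register_inventory → ~authorize_invoice)) is O(authorize_invoice → ~register_inventory), and O(authorize_invoice) is already established, so O(~register_inventory).
The contrapositive of premise 1 (O(~inspect_shipment → register_inventory)) is O(~register_inventory → inspect_shipment), and O(~register_inventory) is already established, so O(inspect_shipment).
Premise 10 is O(post_bond → ~inspect_shipment); contrapositively O(inspect_shipment → ~post_bond). Since O(inspect_shipment) holds, K gives O(~post_bond).
The contrapositive of premise 5 (O(log_out → post_bond)) is O(~post_bond → ~log_out), and O(~post_bond) is already established, so O(~log_out).
So O(~log_out) holds, i.e. log_out is forbidden. None of the other listed options is forbidden under the premises.

log_out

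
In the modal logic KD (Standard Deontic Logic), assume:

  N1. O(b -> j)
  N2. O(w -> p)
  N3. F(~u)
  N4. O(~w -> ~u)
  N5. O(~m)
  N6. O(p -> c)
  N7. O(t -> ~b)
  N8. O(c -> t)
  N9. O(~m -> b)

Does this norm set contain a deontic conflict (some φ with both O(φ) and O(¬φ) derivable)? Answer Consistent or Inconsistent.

F(~u) at premise 3 means O(u).
Premise 4 is O(~w -> ~u); contrapositively O(u -> w). Since O(u) holds, K gives O(w).
With premise 2, O(w -> p), the K-axiom yields O(p).
With premise 6, O(p -> c), the K-axiom yields O(c).
Applying K to premise 8 (O(c -> t)) and O(c) yields O(t).
Premise 7 is O(t -> ~b); since O(t), deontic closure gives O(~b).
Premise 9, O(~m -> b), contraposes to O(~b -> m); with O(~b) we get O(m).
But premise 5 directly asserts O(~m).
We now have both O(m) and O(~m) — m is simultaneously obligatory and forbidden, violating the D-axiom.

Inconsistent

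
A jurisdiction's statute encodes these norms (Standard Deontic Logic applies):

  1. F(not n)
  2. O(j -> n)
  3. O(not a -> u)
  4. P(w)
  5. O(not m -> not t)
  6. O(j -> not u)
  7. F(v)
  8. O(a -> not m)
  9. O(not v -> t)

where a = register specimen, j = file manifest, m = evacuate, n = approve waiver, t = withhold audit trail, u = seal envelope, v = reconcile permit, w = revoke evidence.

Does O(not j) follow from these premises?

Yes

Premise 7 is F(v), i.e. O(not v).
Premise 9 is O(not v -> t); since O(not v), deontic closure gives O(t).
The contrapositive of premise 5 (O(not m -> not t)) is O(t -> m), and O(t) is already established, so O(m).
The contrapositive of premise 8 (O(a -> not m)) is O(m -> not a), and O(m) is already established, so O(not a).
Premise 3 is O(not a -> u); since O(not a), deontic closure gives O(u).
The contrapositive of premise 6 (O(j -> not u)) is O(u -> not j), and O(u) is already established, so O(not j).
Premises 1, 2, 4 do not contribute to this derivation.
So O(not j) follows.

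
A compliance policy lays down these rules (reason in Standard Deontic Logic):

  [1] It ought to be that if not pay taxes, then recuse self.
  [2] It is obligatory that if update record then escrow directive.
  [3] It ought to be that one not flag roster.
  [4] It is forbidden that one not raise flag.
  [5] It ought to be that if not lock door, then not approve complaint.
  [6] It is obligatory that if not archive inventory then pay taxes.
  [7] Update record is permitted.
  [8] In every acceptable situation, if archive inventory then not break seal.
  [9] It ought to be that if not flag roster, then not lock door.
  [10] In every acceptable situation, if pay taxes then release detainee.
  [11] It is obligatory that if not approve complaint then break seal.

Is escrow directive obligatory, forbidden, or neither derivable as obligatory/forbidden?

Neither

Premise 2 is O(update_record → escrow_directive), but O(update_record) is not derivable from the premises (the permission P(update_record) asserts only ¬O(¬update_record), not O(update_record)), so it does not yield O(escrow_directive).
No premise or chain of K-axiom applications forces O(escrow_directive), and none forces O(¬escrow_directive). So escrow_directive is neither obligatory nor forbidden under these norms.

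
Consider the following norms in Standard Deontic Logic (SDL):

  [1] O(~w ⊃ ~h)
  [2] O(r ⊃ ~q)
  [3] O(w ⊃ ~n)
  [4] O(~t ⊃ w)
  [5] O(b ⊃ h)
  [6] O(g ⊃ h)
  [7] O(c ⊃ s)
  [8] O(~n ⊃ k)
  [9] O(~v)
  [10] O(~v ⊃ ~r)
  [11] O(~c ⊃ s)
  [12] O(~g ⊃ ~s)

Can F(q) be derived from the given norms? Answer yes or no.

Premise 2 is O(r ⊃ ~q), but O(r) is not derivable from the premises, so it does not yield O(~q).
No other premise forces O(~q). An ideal world satisfying every premise can still have q true, so F(q) is not derivable.

No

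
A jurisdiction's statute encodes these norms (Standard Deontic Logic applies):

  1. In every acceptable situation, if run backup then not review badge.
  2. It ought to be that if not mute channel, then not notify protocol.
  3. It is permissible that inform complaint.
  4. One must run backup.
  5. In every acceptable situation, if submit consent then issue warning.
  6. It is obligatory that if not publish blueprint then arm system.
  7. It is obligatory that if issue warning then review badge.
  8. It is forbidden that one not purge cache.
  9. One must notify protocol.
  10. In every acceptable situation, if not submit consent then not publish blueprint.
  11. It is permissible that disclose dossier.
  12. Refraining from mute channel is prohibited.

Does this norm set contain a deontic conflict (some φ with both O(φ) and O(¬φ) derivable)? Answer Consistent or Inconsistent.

Consistent

Premise 2 is O(¬mute_channel → ¬notify_protocol), but O(¬mute_channel) is not derivable from the premises, so it does not yield O(¬notify_protocol).
So O(¬notify_protocol) is not derivable, and the apparent clash with O(notify_protocol) does not arise.
A world satisfying every obligation exists (e.g. arm_system=true, disclose_dossier=false, inform_complaint=false, issue_warning=false, mute_channel=true, notify_protocol=true, publish_blueprint=false, purge_cache=true, review_badge=false, run_backup=true, submit_consent=false); no atom is both obligatory and forbidden, so the set is consistent.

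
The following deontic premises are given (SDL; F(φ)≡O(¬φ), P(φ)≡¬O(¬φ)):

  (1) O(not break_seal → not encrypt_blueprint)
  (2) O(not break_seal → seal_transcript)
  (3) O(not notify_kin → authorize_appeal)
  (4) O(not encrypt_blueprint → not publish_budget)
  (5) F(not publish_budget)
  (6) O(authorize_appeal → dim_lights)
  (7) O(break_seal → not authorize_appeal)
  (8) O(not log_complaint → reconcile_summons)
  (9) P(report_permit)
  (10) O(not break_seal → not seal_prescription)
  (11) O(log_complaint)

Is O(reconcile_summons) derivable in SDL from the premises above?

Premise 8 is O(not log_complaint → reconcile_summons), but O(not log_complaint) is not derivable from the premises, so it does not yield O(reconcile_summons).
No other premise forces O(reconcile_summons). An ideal world satisfying every premise can still have reconcile_summons false, so O(reconcile_summons) is not derivable.

No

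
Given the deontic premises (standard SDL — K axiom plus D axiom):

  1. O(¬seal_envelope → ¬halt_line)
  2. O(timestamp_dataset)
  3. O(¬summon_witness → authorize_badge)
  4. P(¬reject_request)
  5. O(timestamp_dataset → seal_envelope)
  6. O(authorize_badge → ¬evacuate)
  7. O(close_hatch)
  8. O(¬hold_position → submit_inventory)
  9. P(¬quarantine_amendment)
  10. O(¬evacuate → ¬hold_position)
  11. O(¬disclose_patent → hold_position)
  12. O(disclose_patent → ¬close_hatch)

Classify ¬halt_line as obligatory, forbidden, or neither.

Premise 1 is O(¬seal_envelope → ¬halt_line), but O(¬seal_envelope) is not derivable from the premises, so it does not yield O(¬halt_line).
No premise or chain of K-axiom applications forces O(¬halt_line), and none forces O(halt_line). So ¬halt_line is neither obligatory nor forbidden under these norms.

Neither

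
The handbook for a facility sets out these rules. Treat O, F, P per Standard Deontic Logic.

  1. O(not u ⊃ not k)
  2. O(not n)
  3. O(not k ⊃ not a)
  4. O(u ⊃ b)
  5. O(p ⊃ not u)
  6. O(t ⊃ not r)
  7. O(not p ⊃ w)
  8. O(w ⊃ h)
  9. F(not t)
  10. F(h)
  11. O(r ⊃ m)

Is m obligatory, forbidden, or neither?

Premise 11 is O(r ⊃ m), but O(r) is not derivable from the premises, so it does not yield O(m).
No premise or chain of K-axiom applications forces O(m), and none forces O(not m). So m is neither obligatory nor forbidden under these norms.

Neither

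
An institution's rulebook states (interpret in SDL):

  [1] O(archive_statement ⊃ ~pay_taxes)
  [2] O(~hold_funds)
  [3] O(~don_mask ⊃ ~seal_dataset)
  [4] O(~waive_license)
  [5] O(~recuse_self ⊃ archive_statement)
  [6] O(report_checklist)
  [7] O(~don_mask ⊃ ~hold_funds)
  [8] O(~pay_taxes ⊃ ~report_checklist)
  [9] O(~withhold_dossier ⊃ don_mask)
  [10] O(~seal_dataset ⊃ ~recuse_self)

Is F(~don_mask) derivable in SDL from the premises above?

Yes

Premise 6 gives O(report_checklist).
Premise 8, O(~pay_taxes ⊃ ~report_checklist), contraposes to O(report_checklist ⊃ pay_taxes); with O(report_checklist) we get O(pay_taxes).
Premise 1 is O(archive_statement ⊃ ~pay_taxes); contrapositively O(pay_taxes ⊃ ~archive_statement). Since O(pay_taxes) holds, K gives O(~archive_statement).
Premise 5, O(~recuse_self ⊃ archive_statement), contraposes to O(~archive_statement ⊃ recuse_self); with O(~archive_statement) we get O(recuse_self).
Premise 10, O(~seal_dataset ⊃ ~recuse_self), contraposes to O(recuse_self ⊃ seal_dataset); with O(recuse_self) we get O(seal_dataset).
Premise 3, O(~don_mask ⊃ ~seal_dataset), contraposes to O(seal_dataset ⊃ don_mask); with O(seal_dataset) we get O(don_mask).
Premises 2, 4, 7, 9 do not contribute to this derivation.
So O(don_mask) holds, i.e. F(~don_mask). The claim follows.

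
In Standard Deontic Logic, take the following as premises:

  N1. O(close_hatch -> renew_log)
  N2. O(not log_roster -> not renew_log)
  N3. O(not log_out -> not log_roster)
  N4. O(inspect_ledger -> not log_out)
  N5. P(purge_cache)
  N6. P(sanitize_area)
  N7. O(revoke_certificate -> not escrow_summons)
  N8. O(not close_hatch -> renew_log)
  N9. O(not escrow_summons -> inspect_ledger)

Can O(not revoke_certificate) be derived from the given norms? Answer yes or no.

Premises 8 and 1 cover both cases: O(not close_hatch -> renew_log) and O(close_hatch -> renew_log). Since not close_hatch ∨ close_hatch is a tautology, O(renew_log) follows.
Premise 2, O(not log_roster -> not renew_log), contraposes to O(renew_log -> log_roster); with O(renew_log) we get O(log_roster).
The contrapositive of premise 3 (O(not log_out -> not log_roster)) is O(log_roster -> log_out), and O(log_roster) is already established, so O(log_out).
Premise 4 is O(inspect_ledger -> not log_out); contrapositively O(log_out -> not inspect_ledger). Since O(log_out) holds, K gives O(not inspect_ledger).
Premise 9 is O(not escrow_summons -> inspect_ledger); contrapositively O(not inspect_ledger -> escrow_summons). Since O(not inspect_ledger) holds, K gives O(escrow_summons).
Premise 7, O(revoke_certificate -> not escrow_summons), contraposes to O(escrow_summons -> not revoke_certificate); with O(escrow_summons) we get O(not revoke_certificate).
Premises 5, 6 do not contribute to this derivation.
So O(not revoke_certificate) follows.

Yes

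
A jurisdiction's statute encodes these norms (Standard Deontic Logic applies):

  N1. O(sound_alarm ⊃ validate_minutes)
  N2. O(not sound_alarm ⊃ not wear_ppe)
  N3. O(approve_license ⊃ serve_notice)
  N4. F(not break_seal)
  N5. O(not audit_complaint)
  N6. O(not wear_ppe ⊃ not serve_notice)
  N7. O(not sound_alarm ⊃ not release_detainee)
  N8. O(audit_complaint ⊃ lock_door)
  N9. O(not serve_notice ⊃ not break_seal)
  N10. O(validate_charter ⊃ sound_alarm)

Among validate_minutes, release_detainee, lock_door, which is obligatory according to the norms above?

F(not break_seal) at premise 4 means O(break_seal).
The contrapositive of premise 9 (O(not serve_notice ⊃ not break_seal)) is O(break_seal ⊃ serve_notice), and O(break_seal) is already established, so O(serve_notice).
Premise 6, O(not wear_ppe ⊃ not serve_notice), contraposes to O(serve_notice ⊃ wear_ppe); with O(serve_notice) we get O(wear_ppe).
Premise 2 is O(not sound_alarm ⊃ not wear_ppe); contrapositively O(wear_ppe ⊃ sound_alarm). Since O(wear_ppe) holds, K gives O(sound_alarm).
Premise 1 is O(sound_alarm ⊃ validate_minutes); since O(sound_alarm), deontic closure gives O(validate_minutes).
So O(validate_minutes) holds — validate_minutes is obligatory. None of the other listed options is made obligatory by any chain of premises.

validate_minutes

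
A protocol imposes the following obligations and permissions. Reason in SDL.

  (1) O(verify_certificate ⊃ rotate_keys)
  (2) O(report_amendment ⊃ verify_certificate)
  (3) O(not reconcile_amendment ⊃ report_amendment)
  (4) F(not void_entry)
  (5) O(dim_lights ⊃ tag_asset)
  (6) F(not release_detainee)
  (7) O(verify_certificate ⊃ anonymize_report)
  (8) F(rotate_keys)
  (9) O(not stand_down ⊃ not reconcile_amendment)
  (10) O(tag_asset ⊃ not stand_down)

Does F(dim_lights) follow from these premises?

Premise 8 is F(rotate_keys), i.e. O(not rotate_keys).
Premise 1, O(verify_certificate ⊃ rotate_keys), contraposes to O(not rotate_keys ⊃ not verify_certificate); with O(not rotate_keys) we get O(not verify_certificate).
Premise 2, O(report_amendment ⊃ verify_certificate), contraposes to O(not verify_certificate ⊃ not report_amendment); with O(not verify_certificate) we get O(not report_amendment).
Premise 3 is O(not reconcile_amendment ⊃ report_amendment); contrapositively O(not report_amendment ⊃ reconcile_amendment). Since O(not report_amendment) holds, K gives O(reconcile_amendment).
Premise 9 is O(not stand_down ⊃ not reconcile_amendment); contrapositively O(reconcile_amendment ⊃ stand_down). Since O(reconcile_amendment) holds, K gives O(stand_down).
The contrapositive of premise 10 (O(tag_asset ⊃ not stand_down)) is O(stand_down ⊃ not tag_asset), and O(stand_down) is already established, so O(not tag_asset).
Premise 5 is O(dim_lights ⊃ tag_asset); contrapositively O(not tag_asset ⊃ not dim_lights). Since O(not tag_asset) holds, K gives O(not dim_lights).
Premises 4, 6, 7 do not contribute to this derivation.
So O(not dim_lights) holds, i.e. F(dim_lights). The claim follows.

Yes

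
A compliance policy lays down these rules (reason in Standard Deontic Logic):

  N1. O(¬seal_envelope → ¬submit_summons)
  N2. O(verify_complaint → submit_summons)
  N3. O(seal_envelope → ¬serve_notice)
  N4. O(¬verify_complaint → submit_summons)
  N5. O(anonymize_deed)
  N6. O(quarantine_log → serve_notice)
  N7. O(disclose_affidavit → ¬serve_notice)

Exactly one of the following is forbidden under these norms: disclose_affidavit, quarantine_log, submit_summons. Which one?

Premises 4 and 2 cover both cases: O(¬verify_complaint → submit_summons) and O(verify_complaint → submit_summons). Since ¬verify_complaint ∨ verify_complaint is a tautology, O(submit_summons) follows.
Premise 1, O(¬seal_envelope → ¬submit_summons), contraposes to O(submit_summons → seal_envelope); with O(submit_summons) we get O(seal_envelope).
With premise 3, O(seal_envelope → ¬serve_notice), the K-axiom yields O(¬serve_notice).
Premise 6 is O(quarantine_log → serve_notice); contrapositively O(¬serve_notice → ¬quarantine_log). Since O(¬serve_notice) holds, K gives O(¬quarantine_log).
So O(¬quarantine_log) holds, i.e. quarantine_log is forbidden. None of the other listed options is forbidden under the premises.

quarantine_log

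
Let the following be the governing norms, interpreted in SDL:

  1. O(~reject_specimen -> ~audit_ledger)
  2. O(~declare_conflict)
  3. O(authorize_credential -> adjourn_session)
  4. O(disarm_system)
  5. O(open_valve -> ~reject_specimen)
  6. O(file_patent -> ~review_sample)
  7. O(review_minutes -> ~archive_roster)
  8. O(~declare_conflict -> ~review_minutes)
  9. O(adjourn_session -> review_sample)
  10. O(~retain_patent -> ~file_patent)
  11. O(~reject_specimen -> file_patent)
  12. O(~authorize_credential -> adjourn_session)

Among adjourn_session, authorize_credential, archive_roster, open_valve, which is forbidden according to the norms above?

open_valve

By case analysis on authorize_credential: premise 3 gives O(authorize_credential -> adjourn_session) and premise 12 gives O(~authorize_credential -> adjourn_session), so O(adjourn_session) either way.
From O(adjourn_session) and premise 9, O(adjourn_session -> review_sample), we obtain O(review_sample).
Premise 6, O(file_patent -> ~review_sample), contraposes to O(review_sample -> ~file_patent); with O(review_sample) we get O(~file_patent).
The contrapositive of premise 11 (O(~reject_specimen -> file_patent)) is O(~file_patent -> reject_specimen), and O(~file_patent) is already established, so O(reject_specimen).
Premise 5 is O(open_valve -> ~reject_specimen); contrapositively O(reject_specimen -> ~open_valve). Since O(reject_specimen) holds, K gives O(~open_valve).
So O(~open_valve) holds, i.e. open_valve is forbidden. None of the other listed options is forbidden under the premises.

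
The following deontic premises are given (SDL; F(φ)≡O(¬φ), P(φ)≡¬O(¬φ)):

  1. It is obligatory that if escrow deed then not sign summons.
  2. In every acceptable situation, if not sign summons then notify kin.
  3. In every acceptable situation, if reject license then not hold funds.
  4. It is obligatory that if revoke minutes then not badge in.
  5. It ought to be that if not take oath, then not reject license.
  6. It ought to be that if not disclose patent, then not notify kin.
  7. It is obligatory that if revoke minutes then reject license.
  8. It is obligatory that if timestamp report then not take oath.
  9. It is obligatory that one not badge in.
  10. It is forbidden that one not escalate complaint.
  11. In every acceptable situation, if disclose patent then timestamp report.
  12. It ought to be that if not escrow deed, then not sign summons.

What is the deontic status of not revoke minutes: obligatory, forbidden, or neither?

Obligatory

By case analysis on escrow_deed: premise 1 gives O(escrow_deed → ¬sign_summons) and premise 12 gives O(¬escrow_deed → ¬sign_summons), so O(¬sign_summons) either way.
From O(¬sign_summons) and premise 2, O(¬sign_summons → notify_kin), we obtain O(notify_kin).
The contrapositive of premise 6 (O(¬disclose_patent → ¬notify_kin)) is O(notify_kin → disclose_patent), and O(notify_kin) is already established, so O(disclose_patent).
From O(disclose_patent) and premise 11, O(disclose_patent → timestamp_report), we obtain O(timestamp_report).
Premise 8 is O(timestamp_report → ¬take_oath); since O(timestamp_report), deontic closure gives O(¬take_oath).
Applying K to premise 5 (O(¬take_oath → ¬reject_license)) and O(¬take_oath) yields O(¬reject_license).
Premise 7, O(revoke_minutes → reject_license), contraposes to O(¬reject_license → ¬revoke_minutes); with O(¬reject_license) we get O(¬revoke_minutes).
Premises 3, 4, 9, 10 do not contribute to this derivation.
Hence ¬revoke_minutes is obligatory.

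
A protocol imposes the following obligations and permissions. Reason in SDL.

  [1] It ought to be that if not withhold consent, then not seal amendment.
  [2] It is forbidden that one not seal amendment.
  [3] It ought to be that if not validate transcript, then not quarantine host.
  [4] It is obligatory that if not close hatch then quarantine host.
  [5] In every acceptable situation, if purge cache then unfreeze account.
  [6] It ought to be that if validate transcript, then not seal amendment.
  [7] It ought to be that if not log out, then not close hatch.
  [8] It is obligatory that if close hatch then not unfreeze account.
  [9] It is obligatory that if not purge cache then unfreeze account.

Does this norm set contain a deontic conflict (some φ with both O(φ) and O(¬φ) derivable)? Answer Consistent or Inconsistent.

Premises 5 and 9 cover both cases: O(purge_cache → unfreeze_account) and O(¬purge_cache → unfreeze_account). Since purge_cache ∨ ¬purge_cache is a tautology, O(unfreeze_account) follows.
The contrapositive of premise 8 (O(close_hatch → ¬unfreeze_account)) is O(unfreeze_account → ¬close_hatch), and O(unfreeze_account) is already established, so O(¬close_hatch).
From O(¬close_hatch) and premise 4, O(¬close_hatch → quarantine_host), we obtain O(quarantine_host).
Premise 3, O(¬validate_transcript → ¬quarantine_host), contraposes to O(quarantine_host → validate_transcript); with O(quarantine_host) we get O(validate_transcript).
With premise 6, O(validate_transcript → ¬seal_amendment), the K-axiom yields O(¬seal_amendment).
But premise 2, F(¬seal_amendment), means O(seal_amendment).
We now have both O(¬seal_amendment) and O(seal_amendment) — seal_amendment is simultaneously obligatory and forbidden, violating the D-axiom.

Inconsistent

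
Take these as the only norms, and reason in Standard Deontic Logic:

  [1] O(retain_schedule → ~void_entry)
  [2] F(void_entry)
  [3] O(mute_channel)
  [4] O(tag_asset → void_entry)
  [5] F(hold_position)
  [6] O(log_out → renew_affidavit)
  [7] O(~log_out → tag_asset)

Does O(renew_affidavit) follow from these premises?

Yes

Premise 2, F(void_entry), is equivalent to O(~void_entry).
Premise 4, O(tag_asset → void_entry), contraposes to O(~void_entry → ~tag_asset); with O(~void_entry) we get O(~tag_asset).
Premise 7 is O(~log_out → tag_asset); contrapositively O(~tag_asset → log_out). Since O(~tag_asset) holds, K gives O(log_out).
With premise 6, O(log_out → renew_affidavit), the K-axiom yields O(renew_affidavit).
Premises 1, 3, 5 do not contribute to this derivation.
So O(renew_affidavit) follows.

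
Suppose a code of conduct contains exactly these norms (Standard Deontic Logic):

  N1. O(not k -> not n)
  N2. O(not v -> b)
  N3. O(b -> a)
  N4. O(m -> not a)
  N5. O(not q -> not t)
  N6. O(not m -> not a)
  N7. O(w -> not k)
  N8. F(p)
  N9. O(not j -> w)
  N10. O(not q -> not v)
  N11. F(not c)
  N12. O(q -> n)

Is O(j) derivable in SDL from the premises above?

Yes

Premises 4 and 6 cover both cases: O(m -> not a) and O(not m -> not a). Since m ∨ not m is a tautology, O(not a) follows.
Premise 3, O(b -> a), contraposes to O(not a -> not b); with O(not a) we get O(not b).
Premise 2 is O(not v -> b); contrapositively O(not b -> v). Since O(not b) holds, K gives O(v).
Premise 10 is O(not q -> not v); contrapositively O(v -> q). Since O(v) holds, K gives O(q).
Premise 12 is O(q -> n); since O(q), deontic closure gives O(n).
Premise 1, O(not k -> not n), contraposes to O(n -> k); with O(n) we get O(k).
Premise 7, O(w -> not k), contraposes to O(k -> not w); with O(k) we get O(not w).
Premise 9 is O(not j -> w); contrapositively O(not w -> j). Since O(not w) holds, K gives O(j).
Premises 5, 8, 11 do not contribute to this derivation.
So O(j) follows.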